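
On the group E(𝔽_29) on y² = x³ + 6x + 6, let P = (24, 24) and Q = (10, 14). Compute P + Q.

(18, 1)

(24, 24) + (10, 14). λ = (14 - 24)/(10 - 24) ≡ 19/15 mod 29. 15⁻¹ ≡ 2 (mod 29), so λ ≡ 9.
  x = λ² - 24 - 10 = 81 - 34 ≡ 18; y = λ·(24 - 18) - 24 ≡ 1. → (18, 1)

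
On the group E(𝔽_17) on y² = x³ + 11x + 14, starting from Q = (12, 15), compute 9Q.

Double-and-add on 9 = (1001)₂. Start with Q = (12, 15) for the leading 1-bit.
double: tangent at (12, 15): λ = (3·12² + 11)/(2·15) ≡ 1/13. 13⁻¹ ≡ 4 (mod 17), so λ ≡ 1·4 ≡ 4.
  x = λ² - 12 - 12 = 16 - 24 ≡ 9; y = λ·(12 - 9) - 15 ≡ 14. → (9, 14)
double: tangent at (9, 14): λ = (3·9² + 11)/(2·14) ≡ 16/11. 11⁻¹ ≡ 14 (mod 17), so λ ≡ 16·14 ≡ 3.
  x = λ² - 9 - 9 = 9 - 18 ≡ 8; y = λ·(9 - 8) - 14 ≡ 6. → (8, 6)
double: tangent at (8, 6): λ = (3·8² + 11)/(2·6) ≡ 16/12. 12⁻¹ ≡ 10 (mod 17), so λ ≡ 16·10 ≡ 7.
  x = λ² - 8 - 8 = 49 - 16 ≡ 16; y = λ·(8 - 16) - 6 ≡ 6. → (16, 6)
add Q: (16, 6) + (12, 15). λ = (15 - 6)/(12 - 16) ≡ 9/13 mod 17. 13⁻¹ ≡ 4 (mod 17) since 13·4 = 52 ≡ 1, so λ ≡ 2.
  x = λ² - 16 - 12 = 4 - 28 ≡ 10; y = λ·(16 - 10) - 6 ≡ 6. → (10, 6)

(10, 6)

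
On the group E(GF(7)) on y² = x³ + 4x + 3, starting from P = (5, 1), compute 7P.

(5, 1)

Double-and-add on 7 = (111)₂. Start with P = (5, 1) for the leading 1-bit.
double: tangent at (5, 1): λ = (3·5² + 4)/(2·1) ≡ 2/2. 2⁻¹ ≡ 4 (mod 7) since 2·4 = 8 ≡ 1, so λ ≡ 2·4 ≡ 1.
  x = λ² - 5 - 5 = 1 - 10 ≡ 5; y = λ·(5 - 5) - 1 ≡ 6. → (5, 6)
add P: (5, 6) + (5, 1): same x and y₁ ≡ -y₂, so the sum is the point at infinity.
double: the point at infinity + the point at infinity = the point at infinity (identity).
add P: the point at infinity + (5, 1) = (5, 1) (identity).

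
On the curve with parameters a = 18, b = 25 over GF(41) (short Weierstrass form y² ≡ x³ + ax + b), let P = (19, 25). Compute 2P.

tangent at (19, 25): λ = (3·19² + 18)/(2·25) ≡ 35/9. 9⁻¹ ≡ 32 (mod 41), so λ ≡ 35·32 ≡ 13.
  x = λ² - 19 - 19 = 169 - 38 ≡ 8; y = λ·(19 - 8) - 25 ≡ 36. → (8, 36)

(8, 36)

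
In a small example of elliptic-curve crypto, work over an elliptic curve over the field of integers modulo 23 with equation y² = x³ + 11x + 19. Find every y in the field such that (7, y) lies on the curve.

5, 18

x³ + 11x + 19 = 439 ≡ 2 (mod 23).
Square roots of 2 mod 23: 5 and 18 (since 5² = 25 ≡ 2).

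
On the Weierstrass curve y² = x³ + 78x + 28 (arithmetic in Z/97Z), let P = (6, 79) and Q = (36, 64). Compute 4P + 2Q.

(2, 80)

First 4P:
Repeated addition: build up to 4P.
2P: tangent at (6, 79): λ = (3·6² + 78)/(2·79) ≡ 89/61. 61⁻¹ ≡ 35 (mod 97), so λ ≡ 89·35 ≡ 11.
  x = λ² - 6 - 6 = 121 - 12 ≡ 12; y = λ·(6 - 12) - 79 ≡ 49. → (12, 49)
3P: (12, 49) + (6, 79). λ = (79 - 49)/(6 - 12) ≡ 30/91 mod 97. 91⁻¹ ≡ 16 (mod 97) since 91·16 = 1456 ≡ 1, so λ ≡ 92.
  x = λ² - 12 - 6 = 8464 - 18 ≡ 7; y = λ·(12 - 7) - 49 ≡ 23. → (7, 23)
4P: (7, 23) + (6, 79). λ = (79 - 23)/(6 - 7) ≡ 56/96 mod 97. 96⁻¹ ≡ 96 (mod 97), so λ ≡ 41.
  x = λ² - 7 - 6 = 1681 - 13 ≡ 19; y = λ·(7 - 19) - 23 ≡ 67. → (19, 67)
4P = (19, 67).
Next 2Q:
Repeated addition: build up to 2Q.
2Q: tangent at (36, 64): λ = (3·36² + 78)/(2·64) ≡ 86/31. 31⁻¹ ≡ 72 (mod 97), so λ ≡ 86·72 ≡ 81.
  x = λ² - 36 - 36 = 6561 - 72 ≡ 87; y = λ·(36 - 87) - 64 ≡ 73. → (87, 73)
2Q = (87, 73).
Finally 4P + 2Q:
(19, 67) + (87, 73). λ = (73 - 67)/(87 - 19) ≡ 6/68 mod 97. 68⁻¹ ≡ 10 (mod 97), so λ ≡ 60.
  x = λ² - 19 - 87 = 3600 - 106 ≡ 2; y = λ·(19 - 2) - 67 ≡ 80. → (2, 80)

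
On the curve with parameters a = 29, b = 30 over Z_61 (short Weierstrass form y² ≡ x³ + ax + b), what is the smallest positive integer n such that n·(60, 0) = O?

2P: (60, 0) + (60, 0): same x and y₁ ≡ -y₂, so the sum is O.
2P = O, so the order is 2.

2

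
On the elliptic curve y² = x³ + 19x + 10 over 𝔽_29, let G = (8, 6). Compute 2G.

(7, 14)

tangent at (8, 6): λ = (3·8² + 19)/(2·6) ≡ 8/12. 12⁻¹ ≡ 17 (mod 29), so λ ≡ 8·17 ≡ 20.
  x = λ² - 8 - 8 = 400 - 16 ≡ 7; y = λ·(8 - 7) - 6 ≡ 14. → (7, 14)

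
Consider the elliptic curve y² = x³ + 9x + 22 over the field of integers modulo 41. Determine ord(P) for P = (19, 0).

2P: (19, 0) + (19, 0): same x and y₁ ≡ -y₂, so the sum is 𝒪.
2P = 𝒪, so the order is 2.

2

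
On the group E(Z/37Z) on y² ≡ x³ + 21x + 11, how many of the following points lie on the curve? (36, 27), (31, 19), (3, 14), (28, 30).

(36, 27): 27² ≡ 26, rhs ≡ 26 → on.
(31, 19): 19² ≡ 28, rhs ≡ 2 → off.
(3, 14): 14² ≡ 11, rhs ≡ 27 → off.
(28, 30): 30² ≡ 12, rhs ≡ 18 → off.

1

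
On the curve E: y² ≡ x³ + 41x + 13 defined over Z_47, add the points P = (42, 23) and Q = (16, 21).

(31, 14)

(42, 23) + (16, 21). λ = (21 - 23)/(16 - 42) ≡ 45/21 mod 47. 21⁻¹ ≡ 9 (mod 47) since 21·9 = 189 ≡ 1, so λ ≡ 29.
  x = λ² - 42 - 16 = 841 - 58 ≡ 31; y = λ·(42 - 31) - 23 ≡ 14. → (31, 14)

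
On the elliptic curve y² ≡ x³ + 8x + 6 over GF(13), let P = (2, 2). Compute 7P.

(9, 12)

Repeated addition: build up to 7P.
2P: tangent at (2, 2): λ = (3·2² + 8)/(2·2) ≡ 7/4. 4⁻¹ ≡ 10 (mod 13) since 4·10 = 40 ≡ 1, so λ ≡ 7·10 ≡ 5.
  x = λ² - 2 - 2 = 25 - 4 ≡ 8; y = λ·(2 - 8) - 2 ≡ 7. → (8, 7)
3P: (8, 7) + (2, 2). λ = (2 - 7)/(2 - 8) ≡ 8/7 mod 13. 7⁻¹ ≡ 2 (mod 13), so λ ≡ 3.
  x = λ² - 8 - 2 = 9 - 10 ≡ 12; y = λ·(8 - 12) - 7 ≡ 7. → (12, 7)
4P: (12, 7) + (2, 2). λ = (2 - 7)/(2 - 12) ≡ 8/3 mod 13. 3⁻¹ ≡ 9 (mod 13), so λ ≡ 7.
  x = λ² - 12 - 2 = 49 - 14 ≡ 9; y = λ·(12 - 9) - 7 ≡ 1. → (9, 1)
5P: (9, 1) + (2, 2). λ = (2 - 1)/(2 - 9) ≡ 1/6 mod 13. 6⁻¹ ≡ 11 (mod 13) since 6·11 = 66 ≡ 1, so λ ≡ 11.
  x = λ² - 9 - 2 = 121 - 11 ≡ 6; y = λ·(9 - 6) - 1 ≡ 6. → (6, 6)
6P: (6, 6) + (2, 2). λ = (2 - 6)/(2 - 6) ≡ 9/9 mod 13. 9⁻¹ ≡ 3 (mod 13) since 9·3 = 27 ≡ 1, so λ ≡ 1.
  x = λ² - 6 - 2 = 1 - 8 ≡ 6; y = λ·(6 - 6) - 6 ≡ 7. → (6, 7)
7P: (6, 7) + (2, 2). λ = (2 - 7)/(2 - 6) ≡ 8/9 mod 13. 9⁻¹ ≡ 3 (mod 13), so λ ≡ 11.
  x = λ² - 6 - 2 = 121 - 8 ≡ 9; y = λ·(6 - 9) - 7 ≡ 12. → (9, 12)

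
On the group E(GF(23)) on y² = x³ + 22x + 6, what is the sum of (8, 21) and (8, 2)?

The two points share x = 8 and their y-coordinates satisfy 21 + 2 ≡ 0 (mod 23), so they are inverses. Their sum is the point at infinity.

O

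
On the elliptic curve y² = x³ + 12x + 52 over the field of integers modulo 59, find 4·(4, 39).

Write Q = (4, 39).
Repeated addition: build up to 4Q.
2Q: tangent at (4, 39): λ = (3·4² + 12)/(2·39) ≡ 1/19. 19⁻¹ ≡ 28 (mod 59) since 19·28 = 532 ≡ 1, so λ ≡ 1·28 ≡ 28.
  x = λ² - 4 - 4 = 784 - 8 ≡ 9; y = λ·(4 - 9) - 39 ≡ 57. → (9, 57)
3Q: (9, 57) + (4, 39). λ = (39 - 57)/(4 - 9) ≡ 41/54 mod 59. 54⁻¹ ≡ 47 (mod 59), so λ ≡ 39.
  x = λ² - 9 - 4 = 1521 - 13 ≡ 33; y = λ·(9 - 33) - 57 ≡ 10. → (33, 10)
4Q: (33, 10) + (4, 39). λ = (39 - 10)/(4 - 33) ≡ 29/30 mod 59. 30⁻¹ ≡ 2 (mod 59) since 30·2 = 60 ≡ 1, so λ ≡ 58.
  x = λ² - 33 - 4 = 3364 - 37 ≡ 23; y = λ·(33 - 23) - 10 ≡ 39. → (23, 39)

(23, 39)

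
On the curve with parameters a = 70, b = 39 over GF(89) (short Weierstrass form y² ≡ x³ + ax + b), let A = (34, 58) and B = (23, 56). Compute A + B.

(34, 58) + (23, 56). λ = (56 - 58)/(23 - 34) ≡ 87/78 mod 89. 78⁻¹ ≡ 8 (mod 89) since 78·8 = 624 ≡ 1, so λ ≡ 73.
  x = λ² - 34 - 23 = 5329 - 57 ≡ 21; y = λ·(34 - 21) - 58 ≡ 1. → (21, 1)

(21, 1)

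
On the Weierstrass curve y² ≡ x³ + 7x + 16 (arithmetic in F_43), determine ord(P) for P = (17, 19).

2P: tangent at (17, 19): λ = (3·17² + 7)/(2·19) ≡ 14/38. 38⁻¹ ≡ 17 (mod 43) since 38·17 = 646 ≡ 1, so λ ≡ 14·17 ≡ 23.
  x = λ² - 17 - 17 = 529 - 34 ≡ 22; y = λ·(17 - 22) - 19 ≡ 38. → (22, 38)
3P: (22, 38) + (17, 19). λ = (19 - 38)/(17 - 22) ≡ 24/38 mod 43. 38⁻¹ ≡ 17 (mod 43), so λ ≡ 21.
  x = λ² - 22 - 17 = 441 - 39 ≡ 15; y = λ·(22 - 15) - 38 ≡ 23. → (15, 23)
4P: (15, 23) + (17, 19). λ = (19 - 23)/(17 - 15) ≡ 39/2 mod 43. 2⁻¹ ≡ 22 (mod 43) since 2·22 = 44 ≡ 1, so λ ≡ 41.
  x = λ² - 15 - 17 = 1681 - 32 ≡ 15; y = λ·(15 - 15) - 23 ≡ 20. → (15, 20)
5P: (15, 20) + (17, 19). λ = (19 - 20)/(17 - 15) ≡ 42/2 mod 43. 2⁻¹ ≡ 22 (mod 43) since 2·22 = 44 ≡ 1, so λ ≡ 21.
  x = λ² - 15 - 17 = 441 - 32 ≡ 22; y = λ·(15 - 22) - 20 ≡ 5. → (22, 5)
6P: (22, 5) + (17, 19). λ = (19 - 5)/(17 - 22) ≡ 14/38 mod 43. 38⁻¹ ≡ 17 (mod 43), so λ ≡ 23.
  x = λ² - 22 - 17 = 529 - 39 ≡ 17; y = λ·(22 - 17) - 5 ≡ 24. → (17, 24)
7P: (17, 24) + (17, 19): same x and y₁ ≡ -y₂, so the sum is 𝒪.
7P = 𝒪, so the order is 7.

7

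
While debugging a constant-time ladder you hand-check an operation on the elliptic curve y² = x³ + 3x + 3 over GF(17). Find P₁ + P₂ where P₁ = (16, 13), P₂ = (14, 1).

(16, 13) + (14, 1). λ = (1 - 13)/(14 - 16) ≡ 5/15 mod 17. 15⁻¹ ≡ 8 (mod 17) since 15·8 = 120 ≡ 1, so λ ≡ 6.
  x = λ² - 16 - 14 = 36 - 30 ≡ 6; y = λ·(16 - 6) - 13 ≡ 13. → (6, 13)

(6, 13)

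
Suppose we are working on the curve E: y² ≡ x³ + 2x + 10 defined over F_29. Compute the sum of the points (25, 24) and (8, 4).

(25, 24) + (8, 4). λ = (4 - 24)/(8 - 25) ≡ 9/12 mod 29. 12⁻¹ ≡ 17 (mod 29), so λ ≡ 8.
  x = λ² - 25 - 8 = 64 - 33 ≡ 2; y = λ·(25 - 2) - 24 ≡ 15. → (2, 15)

(2, 15)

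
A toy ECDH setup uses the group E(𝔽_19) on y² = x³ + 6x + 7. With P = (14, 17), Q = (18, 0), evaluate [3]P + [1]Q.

(9, 12)

First 3P:
Repeated addition: build up to 3P.
2P: tangent at (14, 17): λ = (3·14² + 6)/(2·17) ≡ 5/15. 15⁻¹ ≡ 14 (mod 19), so λ ≡ 5·14 ≡ 13.
  x = λ² - 14 - 14 = 169 - 28 ≡ 8; y = λ·(14 - 8) - 17 ≡ 4. → (8, 4)
3P: (8, 4) + (14, 17). λ = (17 - 4)/(14 - 8) ≡ 13/6 mod 19. 6⁻¹ ≡ 16 (mod 19) since 6·16 = 96 ≡ 1, so λ ≡ 18.
  x = λ² - 8 - 14 = 324 - 22 ≡ 17; y = λ·(8 - 17) - 4 ≡ 5. → (17, 5)
3P = (17, 5).
Finally 3P + Q:
(17, 5) + (18, 0). λ = (0 - 5)/(18 - 17) ≡ 14/1 mod 19. 1⁻¹ ≡ 1 (mod 19) since 1·1 = 1 ≡ 1, so λ ≡ 14.
  x = λ² - 17 - 18 = 196 - 35 ≡ 9; y = λ·(17 - 9) - 5 ≡ 12. → (9, 12)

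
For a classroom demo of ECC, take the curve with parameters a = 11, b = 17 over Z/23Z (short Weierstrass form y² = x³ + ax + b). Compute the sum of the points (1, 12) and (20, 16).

(1, 12) + (20, 16). λ = (16 - 12)/(20 - 1) ≡ 4/19 mod 23. 19⁻¹ ≡ 17 (mod 23), so λ ≡ 22.
  x = λ² - 1 - 20 = 484 - 21 ≡ 3; y = λ·(1 - 3) - 12 ≡ 13. → (3, 13)

(3, 13)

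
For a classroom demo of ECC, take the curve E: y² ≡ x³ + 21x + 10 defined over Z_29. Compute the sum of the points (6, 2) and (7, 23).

(22, 10)

(6, 2) + (7, 23). λ = (23 - 2)/(7 - 6) ≡ 21/1 mod 29. 1⁻¹ ≡ 1 (mod 29) since 1·1 = 1 ≡ 1, so λ ≡ 21.
  x = λ² - 6 - 7 = 441 - 13 ≡ 22; y = λ·(6 - 22) - 2 ≡ 10. → (22, 10)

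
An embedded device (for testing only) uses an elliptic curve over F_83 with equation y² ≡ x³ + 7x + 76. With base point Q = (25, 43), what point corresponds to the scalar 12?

(1, 82)

Repeated addition: build up to 12Q.
2Q: tangent at (25, 43): λ = (3·25² + 7)/(2·43) ≡ 56/3. 3⁻¹ ≡ 28 (mod 83), so λ ≡ 56·28 ≡ 74.
  x = λ² - 25 - 25 = 5476 - 50 ≡ 31; y = λ·(25 - 31) - 43 ≡ 11. → (31, 11)
3Q: (31, 11) + (25, 43). λ = (43 - 11)/(25 - 31) ≡ 32/77 mod 83. 77⁻¹ ≡ 69 (mod 83) since 77·69 = 5313 ≡ 1, so λ ≡ 50.
  x = λ² - 31 - 25 = 2500 - 56 ≡ 37; y = λ·(31 - 37) - 11 ≡ 21. → (37, 21)
4Q: (37, 21) + (25, 43). λ = (43 - 21)/(25 - 37) ≡ 22/71 mod 83. 71⁻¹ ≡ 76 (mod 83), so λ ≡ 12.
  x = λ² - 37 - 25 = 144 - 62 ≡ 82; y = λ·(37 - 82) - 21 ≡ 20. → (82, 20)
5Q: (82, 20) + (25, 43). λ = (43 - 20)/(25 - 82) ≡ 23/26 mod 83. 26⁻¹ ≡ 16 (mod 83), so λ ≡ 36.
  x = λ² - 82 - 25 = 1296 - 107 ≡ 27; y = λ·(82 - 27) - 20 ≡ 51. → (27, 51)
6Q: (27, 51) + (25, 43). λ = (43 - 51)/(25 - 27) ≡ 75/81 mod 83. 81⁻¹ ≡ 41 (mod 83) since 81·41 = 3321 ≡ 1, so λ ≡ 4.
  x = λ² - 27 - 25 = 16 - 52 ≡ 47; y = λ·(27 - 47) - 51 ≡ 35. → (47, 35)
7Q: (47, 35) + (25, 43). λ = (43 - 35)/(25 - 47) ≡ 8/61 mod 83. 61⁻¹ ≡ 49 (mod 83), so λ ≡ 60.
  x = λ² - 47 - 25 = 3600 - 72 ≡ 42; y = λ·(47 - 42) - 35 ≡ 16. → (42, 16)
8Q: (42, 16) + (25, 43). λ = (43 - 16)/(25 - 42) ≡ 27/66 mod 83. 66⁻¹ ≡ 39 (mod 83), so λ ≡ 57.
  x = λ² - 42 - 25 = 3249 - 67 ≡ 28; y = λ·(42 - 28) - 16 ≡ 35. → (28, 35)
9Q: (28, 35) + (25, 43). λ = (43 - 35)/(25 - 28) ≡ 8/80 mod 83. 80⁻¹ ≡ 55 (mod 83), so λ ≡ 25.
  x = λ² - 28 - 25 = 625 - 53 ≡ 74; y = λ·(28 - 74) - 35 ≡ 60. → (74, 60)
10Q: (74, 60) + (25, 43). λ = (43 - 60)/(25 - 74) ≡ 66/34 mod 83. 34⁻¹ ≡ 22 (mod 83), so λ ≡ 41.
  x = λ² - 74 - 25 = 1681 - 99 ≡ 5; y = λ·(74 - 5) - 60 ≡ 30. → (5, 30)
11Q: (5, 30) + (25, 43). λ = (43 - 30)/(25 - 5) ≡ 13/20 mod 83. 20⁻¹ ≡ 54 (mod 83), so λ ≡ 38.
  x = λ² - 5 - 25 = 1444 - 30 ≡ 3; y = λ·(5 - 3) - 30 ≡ 46. → (3, 46)
12Q: (3, 46) + (25, 43). λ = (43 - 46)/(25 - 3) ≡ 80/22 mod 83. 22⁻¹ ≡ 34 (mod 83), so λ ≡ 64.
  x = λ² - 3 - 25 = 4096 - 28 ≡ 1; y = λ·(3 - 1) - 46 ≡ 82. → (1, 82)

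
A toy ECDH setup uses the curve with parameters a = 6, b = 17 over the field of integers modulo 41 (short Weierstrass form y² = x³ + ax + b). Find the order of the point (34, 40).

2P: tangent at (34, 40): λ = (3·34² + 6)/(2·40) ≡ 30/39. 39⁻¹ ≡ 20 (mod 41), so λ ≡ 30·20 ≡ 26.
  x = λ² - 34 - 34 = 676 - 68 ≡ 34; y = λ·(34 - 34) - 40 ≡ 1. → (34, 1)
3P: (34, 1) + (34, 40): same x and y₁ ≡ -y₂, so the sum is the point at infinity.
3P = the point at infinity, so the order is 3.

3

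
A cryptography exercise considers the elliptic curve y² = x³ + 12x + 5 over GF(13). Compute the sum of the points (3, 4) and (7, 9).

(3, 4) + (7, 9). λ = (9 - 4)/(7 - 3) ≡ 5/4 mod 13. 4⁻¹ ≡ 10 (mod 13), so λ ≡ 11.
  x = λ² - 3 - 7 = 121 - 10 ≡ 7; y = λ·(3 - 7) - 4 ≡ 4. → (7, 4)

(7, 4)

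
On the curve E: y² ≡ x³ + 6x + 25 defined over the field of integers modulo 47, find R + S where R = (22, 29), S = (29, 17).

(22, 29) + (29, 17). λ = (17 - 29)/(29 - 22) ≡ 35/7 mod 47. 7⁻¹ ≡ 27 (mod 47), so λ ≡ 5.
  x = λ² - 22 - 29 = 25 - 51 ≡ 21; y = λ·(22 - 21) - 29 ≡ 23. → (21, 23)

(21, 23)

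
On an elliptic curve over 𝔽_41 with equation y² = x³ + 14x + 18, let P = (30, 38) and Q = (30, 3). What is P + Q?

The two points share x = 30 and their y-coordinates satisfy 38 + 3 ≡ 0 (mod 41), so they are inverses. Their sum is the point at infinity.

O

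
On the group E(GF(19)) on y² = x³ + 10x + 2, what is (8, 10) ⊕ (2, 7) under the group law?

(14, 6)

(8, 10) + (2, 7). λ = (7 - 10)/(2 - 8) ≡ 16/13 mod 19. 13⁻¹ ≡ 3 (mod 19), so λ ≡ 10.
  x = λ² - 8 - 2 = 100 - 10 ≡ 14; y = λ·(8 - 14) - 10 ≡ 6. → (14, 6)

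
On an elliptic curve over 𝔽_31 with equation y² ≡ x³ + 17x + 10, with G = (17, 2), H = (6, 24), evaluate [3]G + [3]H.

First 3G:
Repeated addition: build up to 3G.
2G: tangent at (17, 2): λ = (3·17² + 17)/(2·2) ≡ 16/4. 4⁻¹ ≡ 8 (mod 31) since 4·8 = 32 ≡ 1, so λ ≡ 16·8 ≡ 4.
  x = λ² - 17 - 17 = 16 - 34 ≡ 13; y = λ·(17 - 13) - 2 ≡ 14. → (13, 14)
3G: (13, 14) + (17, 2). λ = (2 - 14)/(17 - 13) ≡ 19/4 mod 31. 4⁻¹ ≡ 8 (mod 31) since 4·8 = 32 ≡ 1, so λ ≡ 28.
  x = λ² - 13 - 17 = 784 - 30 ≡ 10; y = λ·(13 - 10) - 14 ≡ 8. → (10, 8)
3G = (10, 8).
Next 3H:
Repeated addition: build up to 3H.
2H: tangent at (6, 24): λ = (3·6² + 17)/(2·24) ≡ 1/17. 17⁻¹ ≡ 11 (mod 31), so λ ≡ 1·11 ≡ 11.
  x = λ² - 6 - 6 = 121 - 12 ≡ 16; y = λ·(6 - 16) - 24 ≡ 21. → (16, 21)
3H: (16, 21) + (6, 24). λ = (24 - 21)/(6 - 16) ≡ 3/21 mod 31. 21⁻¹ ≡ 3 (mod 31), so λ ≡ 9.
  x = λ² - 16 - 6 = 81 - 22 ≡ 28; y = λ·(16 - 28) - 21 ≡ 26. → (28, 26)
3H = (28, 26).
Finally 3G + 3H:
(10, 8) + (28, 26). λ = (26 - 8)/(28 - 10) ≡ 18/18 mod 31. 18⁻¹ ≡ 19 (mod 31) since 18·19 = 342 ≡ 1, so λ ≡ 1.
  x = λ² - 10 - 28 = 1 - 38 ≡ 25; y = λ·(10 - 25) - 8 ≡ 8. → (25, 8)

(25, 8)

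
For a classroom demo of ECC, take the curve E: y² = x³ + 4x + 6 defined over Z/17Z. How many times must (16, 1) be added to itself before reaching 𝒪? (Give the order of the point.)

5

2P: tangent at (16, 1): λ = (3·16² + 4)/(2·1) ≡ 7/2. 2⁻¹ ≡ 9 (mod 17), so λ ≡ 7·9 ≡ 12.
  x = λ² - 16 - 16 = 144 - 32 ≡ 10; y = λ·(16 - 10) - 1 ≡ 3. → (10, 3)
3P: (10, 3) + (16, 1). λ = (1 - 3)/(16 - 10) ≡ 15/6 mod 17. 6⁻¹ ≡ 3 (mod 17) since 6·3 = 18 ≡ 1, so λ ≡ 11.
  x = λ² - 10 - 16 = 121 - 26 ≡ 10; y = λ·(10 - 10) - 3 ≡ 14. → (10, 14)
4P: (10, 14) + (16, 1). λ = (1 - 14)/(16 - 10) ≡ 4/6 mod 17. 6⁻¹ ≡ 3 (mod 17) since 6·3 = 18 ≡ 1, so λ ≡ 12.
  x = λ² - 10 - 16 = 144 - 26 ≡ 16; y = λ·(10 - 16) - 14 ≡ 16. → (16, 16)
5P: (16, 16) + (16, 1): same x and y₁ ≡ -y₂, so the sum is 𝒪.
5P = 𝒪, so the order is 5.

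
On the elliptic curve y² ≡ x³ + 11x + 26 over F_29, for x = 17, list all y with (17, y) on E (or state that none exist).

x³ + 11x + 26 = 5126 ≡ 22 (mod 29).
Square roots of 22 mod 29: 14 and 15 (since 14² = 196 ≡ 22).

14, 15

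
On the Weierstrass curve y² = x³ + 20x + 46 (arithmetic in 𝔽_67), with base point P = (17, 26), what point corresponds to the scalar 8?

(50, 32)

Repeated addition: build up to 8P.
2P: tangent at (17, 26): λ = (3·17² + 20)/(2·26) ≡ 16/52. 52⁻¹ ≡ 58 (mod 67) since 52·58 = 3016 ≡ 1, so λ ≡ 16·58 ≡ 57.
  x = λ² - 17 - 17 = 3249 - 34 ≡ 66; y = λ·(17 - 66) - 26 ≡ 62. → (66, 62)
3P: (66, 62) + (17, 26). λ = (26 - 62)/(17 - 66) ≡ 31/18 mod 67. 18⁻¹ ≡ 41 (mod 67), so λ ≡ 65.
  x = λ² - 66 - 17 = 4225 - 83 ≡ 55; y = λ·(66 - 55) - 62 ≡ 50. → (55, 50)
4P: (55, 50) + (17, 26). λ = (26 - 50)/(17 - 55) ≡ 43/29 mod 67. 29⁻¹ ≡ 37 (mod 67), so λ ≡ 50.
  x = λ² - 55 - 17 = 2500 - 72 ≡ 16; y = λ·(55 - 16) - 50 ≡ 24. → (16, 24)
5P: (16, 24) + (17, 26). λ = (26 - 24)/(17 - 16) ≡ 2/1 mod 67. 1⁻¹ ≡ 1 (mod 67) since 1·1 = 1 ≡ 1, so λ ≡ 2.
  x = λ² - 16 - 17 = 4 - 33 ≡ 38; y = λ·(16 - 38) - 24 ≡ 66. → (38, 66)
6P: (38, 66) + (17, 26). λ = (26 - 66)/(17 - 38) ≡ 27/46 mod 67. 46⁻¹ ≡ 51 (mod 67) since 46·51 = 2346 ≡ 1, so λ ≡ 37.
  x = λ² - 38 - 17 = 1369 - 55 ≡ 41; y = λ·(38 - 41) - 66 ≡ 24. → (41, 24)
7P: (41, 24) + (17, 26). λ = (26 - 24)/(17 - 41) ≡ 2/43 mod 67. 43⁻¹ ≡ 53 (mod 67) since 43·53 = 2279 ≡ 1, so λ ≡ 39.
  x = λ² - 41 - 17 = 1521 - 58 ≡ 56; y = λ·(41 - 56) - 24 ≡ 61. → (56, 61)
8P: (56, 61) + (17, 26). λ = (26 - 61)/(17 - 56) ≡ 32/28 mod 67. 28⁻¹ ≡ 12 (mod 67), so λ ≡ 49.
  x = λ² - 56 - 17 = 2401 - 73 ≡ 50; y = λ·(56 - 50) - 61 ≡ 32. → (50, 32)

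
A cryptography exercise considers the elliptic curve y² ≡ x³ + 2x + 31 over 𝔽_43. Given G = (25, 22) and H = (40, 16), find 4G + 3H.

First 4G:
Repeated addition: build up to 4G.
2G: tangent at (25, 22): λ = (3·25² + 2)/(2·22) ≡ 28/1. 1⁻¹ ≡ 1 (mod 43), so λ ≡ 28·1 ≡ 28.
  x = λ² - 25 - 25 = 784 - 50 ≡ 3; y = λ·(25 - 3) - 22 ≡ 35. → (3, 35)
3G: (3, 35) + (25, 22). λ = (22 - 35)/(25 - 3) ≡ 30/22 mod 43. 22⁻¹ ≡ 2 (mod 43) since 22·2 = 44 ≡ 1, so λ ≡ 17.
  x = λ² - 3 - 25 = 289 - 28 ≡ 3; y = λ·(3 - 3) - 35 ≡ 8. → (3, 8)
4G: (3, 8) + (25, 22). λ = (22 - 8)/(25 - 3) ≡ 14/22 mod 43. 22⁻¹ ≡ 2 (mod 43) since 22·2 = 44 ≡ 1, so λ ≡ 28.
  x = λ² - 3 - 25 = 784 - 28 ≡ 25; y = λ·(3 - 25) - 8 ≡ 21. → (25, 21)
4G = (25, 21).
Next 3H:
Repeated addition: build up to 3H.
2H: tangent at (40, 16): λ = (3·40² + 2)/(2·16) ≡ 29/32. 32⁻¹ ≡ 39 (mod 43), so λ ≡ 29·39 ≡ 13.
  x = λ² - 40 - 40 = 169 - 80 ≡ 3; y = λ·(40 - 3) - 16 ≡ 35. → (3, 35)
3H: (3, 35) + (40, 16). λ = (16 - 35)/(40 - 3) ≡ 24/37 mod 43. 37⁻¹ ≡ 7 (mod 43) since 37·7 = 259 ≡ 1, so λ ≡ 39.
  x = λ² - 3 - 40 = 1521 - 43 ≡ 16; y = λ·(3 - 16) - 35 ≡ 17. → (16, 17)
3H = (16, 17).
Finally 4G + 3H:
(25, 21) + (16, 17). λ = (17 - 21)/(16 - 25) ≡ 39/34 mod 43. 34⁻¹ ≡ 19 (mod 43), so λ ≡ 10.
  x = λ² - 25 - 16 = 100 - 41 ≡ 16; y = λ·(25 - 16) - 21 ≡ 26. → (16, 26)

(16, 26)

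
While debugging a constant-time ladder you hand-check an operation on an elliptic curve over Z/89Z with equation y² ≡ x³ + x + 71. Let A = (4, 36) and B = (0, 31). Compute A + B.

(4, 36) + (0, 31). λ = (31 - 36)/(0 - 4) ≡ 84/85 mod 89. 85⁻¹ ≡ 22 (mod 89), so λ ≡ 68.
  x = λ² - 4 - 0 = 4624 - 4 ≡ 81; y = λ·(4 - 81) - 36 ≡ 68. → (81, 68)

(81, 68)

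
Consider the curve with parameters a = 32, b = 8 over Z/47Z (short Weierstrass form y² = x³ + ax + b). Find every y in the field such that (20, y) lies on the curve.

x³ + 32x + 8 = 8648 ≡ 0 (mod 47).
Only y = 0 satisfies y² ≡ 0.

0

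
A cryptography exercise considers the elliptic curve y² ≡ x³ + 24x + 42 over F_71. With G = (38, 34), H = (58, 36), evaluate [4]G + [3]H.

(40, 26)

First 4G:
Double-and-add on 4 = (100)₂. Start with G = (38, 34) for the leading 1-bit.
double: tangent at (38, 34): λ = (3·38² + 24)/(2·34) ≡ 25/68. 68⁻¹ ≡ 47 (mod 71), so λ ≡ 25·47 ≡ 39.
  x = λ² - 38 - 38 = 1521 - 76 ≡ 25; y = λ·(38 - 25) - 34 ≡ 47. → (25, 47)
double: tangent at (25, 47): λ = (3·25² + 24)/(2·47) ≡ 53/23. 23⁻¹ ≡ 34 (mod 71) since 23·34 = 782 ≡ 1, so λ ≡ 53·34 ≡ 27.
  x = λ² - 25 - 25 = 729 - 50 ≡ 40; y = λ·(25 - 40) - 47 ≡ 45. → (40, 45)
4G = (40, 45).
Next 3H:
Repeated addition: build up to 3H.
2H: tangent at (58, 36): λ = (3·58² + 24)/(2·36) ≡ 34/1. 1⁻¹ ≡ 1 (mod 71), so λ ≡ 34·1 ≡ 34.
  x = λ² - 58 - 58 = 1156 - 116 ≡ 46; y = λ·(58 - 46) - 36 ≡ 17. → (46, 17)
3H: (46, 17) + (58, 36). λ = (36 - 17)/(58 - 46) ≡ 19/12 mod 71. 12⁻¹ ≡ 6 (mod 71) since 12·6 = 72 ≡ 1, so λ ≡ 43.
  x = λ² - 46 - 58 = 1849 - 104 ≡ 41; y = λ·(46 - 41) - 17 ≡ 56. → (41, 56)
3H = (41, 56).
Finally 4G + 3H:
(40, 45) + (41, 56). λ = (56 - 45)/(41 - 40) ≡ 11/1 mod 71. 1⁻¹ ≡ 1 (mod 71), so λ ≡ 11.
  x = λ² - 40 - 41 = 121 - 81 ≡ 40; y = λ·(40 - 40) - 45 ≡ 26. → (40, 26)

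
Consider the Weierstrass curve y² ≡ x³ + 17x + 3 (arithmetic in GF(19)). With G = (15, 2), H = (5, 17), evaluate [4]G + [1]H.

(16, 18)

First 4G:
Double-and-add on 4 = (100)₂. Start with G = (15, 2) for the leading 1-bit.
double: tangent at (15, 2): λ = (3·15² + 17)/(2·2) ≡ 8/4. 4⁻¹ ≡ 5 (mod 19), so λ ≡ 8·5 ≡ 2.
  x = λ² - 15 - 15 = 4 - 30 ≡ 12; y = λ·(15 - 12) - 2 ≡ 4. → (12, 4)
double: tangent at (12, 4): λ = (3·12² + 17)/(2·4) ≡ 12/8. 8⁻¹ ≡ 12 (mod 19) since 8·12 = 96 ≡ 1, so λ ≡ 12·12 ≡ 11.
  x = λ² - 12 - 12 = 121 - 24 ≡ 2; y = λ·(12 - 2) - 4 ≡ 11. → (2, 11)
4G = (2, 11).
Finally 4G + H:
(2, 11) + (5, 17). λ = (17 - 11)/(5 - 2) ≡ 6/3 mod 19. 3⁻¹ ≡ 13 (mod 19), so λ ≡ 2.
  x = λ² - 2 - 5 = 4 - 7 ≡ 16; y = λ·(2 - 16) - 11 ≡ 18. → (16, 18)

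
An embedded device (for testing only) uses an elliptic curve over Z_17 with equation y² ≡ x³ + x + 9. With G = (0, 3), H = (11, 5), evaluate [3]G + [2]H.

First 3G:
Repeated addition: build up to 3G.
2G: tangent at (0, 3): λ = (3·0² + 1)/(2·3) ≡ 1/6. 6⁻¹ ≡ 3 (mod 17), so λ ≡ 1·3 ≡ 3.
  x = λ² - 0 - 0 = 9 - 0 ≡ 9; y = λ·(0 - 9) - 3 ≡ 4. → (9, 4)
3G: (9, 4) + (0, 3). λ = (3 - 4)/(0 - 9) ≡ 16/8 mod 17. 8⁻¹ ≡ 15 (mod 17), so λ ≡ 2.
  x = λ² - 9 - 0 = 4 - 9 ≡ 12; y = λ·(9 - 12) - 4 ≡ 7. → (12, 7)
3G = (12, 7).
Next 2H:
Repeated addition: build up to 2H.
2H: tangent at (11, 5): λ = (3·11² + 1)/(2·5) ≡ 7/10. 10⁻¹ ≡ 12 (mod 17), so λ ≡ 7·12 ≡ 16.
  x = λ² - 11 - 11 = 256 - 22 ≡ 13; y = λ·(11 - 13) - 5 ≡ 14. → (13, 14)
2H = (13, 14).
Finally 3G + 2H:
(12, 7) + (13, 14). λ = (14 - 7)/(13 - 12) ≡ 7/1 mod 17. 1⁻¹ ≡ 1 (mod 17), so λ ≡ 7.
  x = λ² - 12 - 13 = 49 - 25 ≡ 7; y = λ·(12 - 7) - 7 ≡ 11. → (7, 11)

(7, 11)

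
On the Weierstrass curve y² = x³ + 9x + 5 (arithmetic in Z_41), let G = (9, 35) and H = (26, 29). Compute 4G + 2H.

First 4G:
Double-and-add on 4 = (100)₂. Start with G = (9, 35) for the leading 1-bit.
double: tangent at (9, 35): λ = (3·9² + 9)/(2·35) ≡ 6/29. 29⁻¹ ≡ 17 (mod 41) since 29·17 = 493 ≡ 1, so λ ≡ 6·17 ≡ 20.
  x = λ² - 9 - 9 = 400 - 18 ≡ 13; y = λ·(9 - 13) - 35 ≡ 8. → (13, 8)
double: tangent at (13, 8): λ = (3·13² + 9)/(2·8) ≡ 24/16. 16⁻¹ ≡ 18 (mod 41), so λ ≡ 24·18 ≡ 22.
  x = λ² - 13 - 13 = 484 - 26 ≡ 7; y = λ·(13 - 7) - 8 ≡ 1. → (7, 1)
4G = (7, 1).
Next 2H:
Repeated addition: build up to 2H.
2H: tangent at (26, 29): λ = (3·26² + 9)/(2·29) ≡ 28/17. 17⁻¹ ≡ 29 (mod 41), so λ ≡ 28·29 ≡ 33.
  x = λ² - 26 - 26 = 1089 - 52 ≡ 12; y = λ·(26 - 12) - 29 ≡ 23. → (12, 23)
2H = (12, 23).
Finally 4G + 2H:
(7, 1) + (12, 23). λ = (23 - 1)/(12 - 7) ≡ 22/5 mod 41. 5⁻¹ ≡ 33 (mod 41) since 5·33 = 165 ≡ 1, so λ ≡ 29.
  x = λ² - 7 - 12 = 841 - 19 ≡ 2; y = λ·(7 - 2) - 1 ≡ 21. → (2, 21)

(2, 21)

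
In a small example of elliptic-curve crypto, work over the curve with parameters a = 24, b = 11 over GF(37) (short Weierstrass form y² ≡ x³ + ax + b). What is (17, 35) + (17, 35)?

tangent at (17, 35): λ = (3·17² + 24)/(2·35) ≡ 3/33. 33⁻¹ ≡ 9 (mod 37), so λ ≡ 3·9 ≡ 27.
  x = λ² - 17 - 17 = 729 - 34 ≡ 29; y = λ·(17 - 29) - 35 ≡ 11. → (29, 11)

(29, 11)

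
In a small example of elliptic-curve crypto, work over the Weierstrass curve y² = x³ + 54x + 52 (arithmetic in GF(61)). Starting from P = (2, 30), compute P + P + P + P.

(41, 0)

Repeated addition: build up to 4P.
2P: tangent at (2, 30): λ = (3·2² + 54)/(2·30) ≡ 5/60. 60⁻¹ ≡ 60 (mod 61) since 60·60 = 3600 ≡ 1, so λ ≡ 5·60 ≡ 56.
  x = λ² - 2 - 2 = 3136 - 4 ≡ 21; y = λ·(2 - 21) - 30 ≡ 4. → (21, 4)
3P: (21, 4) + (2, 30). λ = (30 - 4)/(2 - 21) ≡ 26/42 mod 61. 42⁻¹ ≡ 16 (mod 61), so λ ≡ 50.
  x = λ² - 21 - 2 = 2500 - 23 ≡ 37; y = λ·(21 - 37) - 4 ≡ 50. → (37, 50)
4P: (37, 50) + (2, 30). λ = (30 - 50)/(2 - 37) ≡ 41/26 mod 61. 26⁻¹ ≡ 54 (mod 61), so λ ≡ 18.
  x = λ² - 37 - 2 = 324 - 39 ≡ 41; y = λ·(37 - 41) - 50 ≡ 0. → (41, 0)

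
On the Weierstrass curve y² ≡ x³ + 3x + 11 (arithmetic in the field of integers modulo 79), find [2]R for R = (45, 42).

tangent at (45, 42): λ = (3·45² + 3)/(2·42) ≡ 74/5. 5⁻¹ ≡ 16 (mod 79) since 5·16 = 80 ≡ 1, so λ ≡ 74·16 ≡ 78.
  x = λ² - 45 - 45 = 6084 - 90 ≡ 69; y = λ·(45 - 69) - 42 ≡ 61. → (69, 61)

(69, 61)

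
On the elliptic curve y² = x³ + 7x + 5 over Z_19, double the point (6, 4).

tangent at (6, 4): λ = (3·6² + 7)/(2·4) ≡ 1/8. 8⁻¹ ≡ 12 (mod 19) since 8·12 = 96 ≡ 1, so λ ≡ 1·12 ≡ 12.
  x = λ² - 6 - 6 = 144 - 12 ≡ 18; y = λ·(6 - 18) - 4 ≡ 4. → (18, 4)

(18, 4)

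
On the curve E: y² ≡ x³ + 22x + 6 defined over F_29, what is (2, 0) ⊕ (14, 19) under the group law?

(2, 0) + (14, 19). λ = (19 - 0)/(14 - 2) ≡ 19/12 mod 29. 12⁻¹ ≡ 17 (mod 29), so λ ≡ 4.
  x = λ² - 2 - 14 = 16 - 16 ≡ 0; y = λ·(2 - 0) - 0 ≡ 8. → (0, 8)

(0, 8)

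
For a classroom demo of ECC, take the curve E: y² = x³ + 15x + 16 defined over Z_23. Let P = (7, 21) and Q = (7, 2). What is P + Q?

The two points share x = 7 and their y-coordinates satisfy 21 + 2 ≡ 0 (mod 23), so they are inverses. Their sum is O.

O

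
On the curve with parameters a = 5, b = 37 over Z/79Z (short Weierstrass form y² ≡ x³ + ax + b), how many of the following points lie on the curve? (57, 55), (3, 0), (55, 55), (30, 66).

3

(57, 55): 55² ≡ 23, rhs ≡ 23 → on.
(3, 0): 0² ≡ 0, rhs ≡ 0 → on.
(55, 55): 55² ≡ 23, rhs ≡ 76 → off.
(30, 66): 66² ≡ 11, rhs ≡ 11 → on.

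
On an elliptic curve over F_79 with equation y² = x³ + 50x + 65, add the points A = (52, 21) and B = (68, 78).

(51, 27)

(52, 21) + (68, 78). λ = (78 - 21)/(68 - 52) ≡ 57/16 mod 79. 16⁻¹ ≡ 5 (mod 79) since 16·5 = 80 ≡ 1, so λ ≡ 48.
  x = λ² - 52 - 68 = 2304 - 120 ≡ 51; y = λ·(52 - 51) - 21 ≡ 27. → (51, 27)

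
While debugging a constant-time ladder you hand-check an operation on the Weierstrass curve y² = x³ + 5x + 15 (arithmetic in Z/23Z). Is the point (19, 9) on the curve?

y² = 9² ≡ 12; x³ + 5x + 15 = 6969 ≡ 0 (mod 23). 12 ≠ 0.

no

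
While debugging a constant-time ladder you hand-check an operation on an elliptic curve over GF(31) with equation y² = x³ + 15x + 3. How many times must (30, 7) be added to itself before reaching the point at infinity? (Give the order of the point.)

12

2P: tangent at (30, 7): λ = (3·30² + 15)/(2·7) ≡ 18/14. 14⁻¹ ≡ 20 (mod 31) since 14·20 = 280 ≡ 1, so λ ≡ 18·20 ≡ 19.
  x = λ² - 30 - 30 = 361 - 60 ≡ 22; y = λ·(30 - 22) - 7 ≡ 21. → (22, 21)
3P: (22, 21) + (30, 7). λ = (7 - 21)/(30 - 22) ≡ 17/8 mod 31. 8⁻¹ ≡ 4 (mod 31), so λ ≡ 6.
  x = λ² - 22 - 30 = 36 - 52 ≡ 15; y = λ·(22 - 15) - 21 ≡ 21. → (15, 21)
4P: (15, 21) + (30, 7). λ = (7 - 21)/(30 - 15) ≡ 17/15 mod 31. 15⁻¹ ≡ 29 (mod 31), so λ ≡ 28.
  x = λ² - 15 - 30 = 784 - 45 ≡ 26; y = λ·(15 - 26) - 21 ≡ 12. → (26, 12)
5P: (26, 12) + (30, 7). λ = (7 - 12)/(30 - 26) ≡ 26/4 mod 31. 4⁻¹ ≡ 8 (mod 31), so λ ≡ 22.
  x = λ² - 26 - 30 = 484 - 56 ≡ 25; y = λ·(26 - 25) - 12 ≡ 10. → (25, 10)
6P: (25, 10) + (30, 7). λ = (7 - 10)/(30 - 25) ≡ 28/5 mod 31. 5⁻¹ ≡ 25 (mod 31) since 5·25 = 125 ≡ 1, so λ ≡ 18.
  x = λ² - 25 - 30 = 324 - 55 ≡ 21; y = λ·(25 - 21) - 10 ≡ 0. → (21, 0)
7P: (21, 0) + (30, 7). λ = (7 - 0)/(30 - 21) ≡ 7/9 mod 31. 9⁻¹ ≡ 7 (mod 31), so λ ≡ 18.
  x = λ² - 21 - 30 = 324 - 51 ≡ 25; y = λ·(21 - 25) - 0 ≡ 21. → (25, 21)
8P: (25, 21) + (30, 7). λ = (7 - 21)/(30 - 25) ≡ 17/5 mod 31. 5⁻¹ ≡ 25 (mod 31) since 5·25 = 125 ≡ 1, so λ ≡ 22.
  x = λ² - 25 - 30 = 484 - 55 ≡ 26; y = λ·(25 - 26) - 21 ≡ 19. → (26, 19)
9P: (26, 19) + (30, 7). λ = (7 - 19)/(30 - 26) ≡ 19/4 mod 31. 4⁻¹ ≡ 8 (mod 31) since 4·8 = 32 ≡ 1, so λ ≡ 28.
  x = λ² - 26 - 30 = 784 - 56 ≡ 15; y = λ·(26 - 15) - 19 ≡ 10. → (15, 10)
10P: (15, 10) + (30, 7). λ = (7 - 10)/(30 - 15) ≡ 28/15 mod 31. 15⁻¹ ≡ 29 (mod 31), so λ ≡ 6.
  x = λ² - 15 - 30 = 36 - 45 ≡ 22; y = λ·(15 - 22) - 10 ≡ 10. → (22, 10)
11P: (22, 10) + (30, 7). λ = (7 - 10)/(30 - 22) ≡ 28/8 mod 31. 8⁻¹ ≡ 4 (mod 31) since 8·4 = 32 ≡ 1, so λ ≡ 19.
  x = λ² - 22 - 30 = 361 - 52 ≡ 30; y = λ·(22 - 30) - 10 ≡ 24. → (30, 24)
12P: (30, 24) + (30, 7): same x and y₁ ≡ -y₂, so the sum is the point at infinity.
12P = the point at infinity, so the order is 12.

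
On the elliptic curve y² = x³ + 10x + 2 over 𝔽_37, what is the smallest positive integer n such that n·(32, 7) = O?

2P: tangent at (32, 7): λ = (3·32² + 10)/(2·7) ≡ 11/14. 14⁻¹ ≡ 8 (mod 37), so λ ≡ 11·8 ≡ 14.
  x = λ² - 32 - 32 = 196 - 64 ≡ 21; y = λ·(32 - 21) - 7 ≡ 36. → (21, 36)
3P: (21, 36) + (32, 7). λ = (7 - 36)/(32 - 21) ≡ 8/11 mod 37. 11⁻¹ ≡ 27 (mod 37) since 11·27 = 297 ≡ 1, so λ ≡ 31.
  x = λ² - 21 - 32 = 961 - 53 ≡ 20; y = λ·(21 - 20) - 36 ≡ 32. → (20, 32)
4P: (20, 32) + (32, 7). λ = (7 - 32)/(32 - 20) ≡ 12/12 mod 37. 12⁻¹ ≡ 34 (mod 37), so λ ≡ 1.
  x = λ² - 20 - 32 = 1 - 52 ≡ 23; y = λ·(20 - 23) - 32 ≡ 2. → (23, 2)
5P: (23, 2) + (32, 7). λ = (7 - 2)/(32 - 23) ≡ 5/9 mod 37. 9⁻¹ ≡ 33 (mod 37) since 9·33 = 297 ≡ 1, so λ ≡ 17.
  x = λ² - 23 - 32 = 289 - 55 ≡ 12; y = λ·(23 - 12) - 2 ≡ 0. → (12, 0)
6P: (12, 0) + (32, 7). λ = (7 - 0)/(32 - 12) ≡ 7/20 mod 37. 20⁻¹ ≡ 13 (mod 37), so λ ≡ 17.
  x = λ² - 12 - 32 = 289 - 44 ≡ 23; y = λ·(12 - 23) - 0 ≡ 35. → (23, 35)
7P: (23, 35) + (32, 7). λ = (7 - 35)/(32 - 23) ≡ 9/9 mod 37. 9⁻¹ ≡ 33 (mod 37), so λ ≡ 1.
  x = λ² - 23 - 32 = 1 - 55 ≡ 20; y = λ·(23 - 20) - 35 ≡ 5. → (20, 5)
8P: (20, 5) + (32, 7). λ = (7 - 5)/(32 - 20) ≡ 2/12 mod 37. 12⁻¹ ≡ 34 (mod 37), so λ ≡ 31.
  x = λ² - 20 - 32 = 961 - 52 ≡ 21; y = λ·(20 - 21) - 5 ≡ 1. → (21, 1)
9P: (21, 1) + (32, 7). λ = (7 - 1)/(32 - 21) ≡ 6/11 mod 37. 11⁻¹ ≡ 27 (mod 37), so λ ≡ 14.
  x = λ² - 21 - 32 = 196 - 53 ≡ 32; y = λ·(21 - 32) - 1 ≡ 30. → (32, 30)
10P: (32, 30) + (32, 7): same x and y₁ ≡ -y₂, so the sum is O.
10P = O, so the order is 10.

10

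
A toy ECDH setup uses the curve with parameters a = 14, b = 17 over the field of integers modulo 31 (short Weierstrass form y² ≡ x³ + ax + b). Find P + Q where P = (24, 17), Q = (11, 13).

(6, 10)

(24, 17) + (11, 13). λ = (13 - 17)/(11 - 24) ≡ 27/18 mod 31. 18⁻¹ ≡ 19 (mod 31) since 18·19 = 342 ≡ 1, so λ ≡ 17.
  x = λ² - 24 - 11 = 289 - 35 ≡ 6; y = λ·(24 - 6) - 17 ≡ 10. → (6, 10)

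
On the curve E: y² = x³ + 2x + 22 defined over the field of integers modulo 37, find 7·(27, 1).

Write Q = (27, 1).
Repeated addition: build up to 7Q.
2Q: tangent at (27, 1): λ = (3·27² + 2)/(2·1) ≡ 6/2. 2⁻¹ ≡ 19 (mod 37), so λ ≡ 6·19 ≡ 3.
  x = λ² - 27 - 27 = 9 - 54 ≡ 29; y = λ·(27 - 29) - 1 ≡ 30. → (29, 30)
3Q: (29, 30) + (27, 1). λ = (1 - 30)/(27 - 29) ≡ 8/35 mod 37. 35⁻¹ ≡ 18 (mod 37) since 35·18 = 630 ≡ 1, so λ ≡ 33.
  x = λ² - 29 - 27 = 1089 - 56 ≡ 34; y = λ·(29 - 34) - 30 ≡ 27. → (34, 27)
4Q: (34, 27) + (27, 1). λ = (1 - 27)/(27 - 34) ≡ 11/30 mod 37. 30⁻¹ ≡ 21 (mod 37), so λ ≡ 9.
  x = λ² - 34 - 27 = 81 - 61 ≡ 20; y = λ·(34 - 20) - 27 ≡ 25. → (20, 25)
5Q: (20, 25) + (27, 1). λ = (1 - 25)/(27 - 20) ≡ 13/7 mod 37. 7⁻¹ ≡ 16 (mod 37), so λ ≡ 23.
  x = λ² - 20 - 27 = 529 - 47 ≡ 1; y = λ·(20 - 1) - 25 ≡ 5. → (1, 5)
6Q: (1, 5) + (27, 1). λ = (1 - 5)/(27 - 1) ≡ 33/26 mod 37. 26⁻¹ ≡ 10 (mod 37), so λ ≡ 34.
  x = λ² - 1 - 27 = 1156 - 28 ≡ 18; y = λ·(1 - 18) - 5 ≡ 9. → (18, 9)
7Q: (18, 9) + (27, 1). λ = (1 - 9)/(27 - 18) ≡ 29/9 mod 37. 9⁻¹ ≡ 33 (mod 37) since 9·33 = 297 ≡ 1, so λ ≡ 32.
  x = λ² - 18 - 27 = 1024 - 45 ≡ 17; y = λ·(18 - 17) - 9 ≡ 23. → (17, 23)

(17, 23)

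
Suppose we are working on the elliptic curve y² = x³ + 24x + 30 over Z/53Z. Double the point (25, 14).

(39, 17)

tangent at (25, 14): λ = (3·25² + 24)/(2·14) ≡ 44/28. 28⁻¹ ≡ 36 (mod 53), so λ ≡ 44·36 ≡ 47.
  x = λ² - 25 - 25 = 2209 - 50 ≡ 39; y = λ·(25 - 39) - 14 ≡ 17. → (39, 17)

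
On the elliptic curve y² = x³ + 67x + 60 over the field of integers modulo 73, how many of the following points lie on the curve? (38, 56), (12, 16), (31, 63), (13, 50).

2

(38, 56): 56² ≡ 70, rhs ≡ 27 → off.
(12, 16): 16² ≡ 37, rhs ≡ 37 → on.
(31, 63): 63² ≡ 27, rhs ≡ 27 → on.
(13, 50): 50² ≡ 18, rhs ≡ 62 → off.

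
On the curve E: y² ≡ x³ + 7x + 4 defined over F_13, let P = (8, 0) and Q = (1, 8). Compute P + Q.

(0, 2)

(8, 0) + (1, 8). λ = (8 - 0)/(1 - 8) ≡ 8/6 mod 13. 6⁻¹ ≡ 11 (mod 13), so λ ≡ 10.
  x = λ² - 8 - 1 = 100 - 9 ≡ 0; y = λ·(8 - 0) - 0 ≡ 2. → (0, 2)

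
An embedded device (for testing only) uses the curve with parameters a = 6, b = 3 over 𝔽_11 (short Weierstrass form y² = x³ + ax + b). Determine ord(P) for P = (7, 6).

5

2P: tangent at (7, 6): λ = (3·7² + 6)/(2·6) ≡ 10/1. 1⁻¹ ≡ 1 (mod 11), so λ ≡ 10·1 ≡ 10.
  x = λ² - 7 - 7 = 100 - 14 ≡ 9; y = λ·(7 - 9) - 6 ≡ 7. → (9, 7)
3P: (9, 7) + (7, 6). λ = (6 - 7)/(7 - 9) ≡ 10/9 mod 11. 9⁻¹ ≡ 5 (mod 11), so λ ≡ 6.
  x = λ² - 9 - 7 = 36 - 16 ≡ 9; y = λ·(9 - 9) - 7 ≡ 4. → (9, 4)
4P: (9, 4) + (7, 6). λ = (6 - 4)/(7 - 9) ≡ 2/9 mod 11. 9⁻¹ ≡ 5 (mod 11), so λ ≡ 10.
  x = λ² - 9 - 7 = 100 - 16 ≡ 7; y = λ·(9 - 7) - 4 ≡ 5. → (7, 5)
5P: (7, 5) + (7, 6): same x and y₁ ≡ -y₂, so the sum is 𝒪.
5P = 𝒪, so the order is 5.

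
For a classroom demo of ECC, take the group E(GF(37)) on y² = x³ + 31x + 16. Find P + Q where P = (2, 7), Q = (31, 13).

(2, 7) + (31, 13). λ = (13 - 7)/(31 - 2) ≡ 6/29 mod 37. 29⁻¹ ≡ 23 (mod 37) since 29·23 = 667 ≡ 1, so λ ≡ 27.
  x = λ² - 2 - 31 = 729 - 33 ≡ 30; y = λ·(2 - 30) - 7 ≡ 14. → (30, 14)

(30, 14)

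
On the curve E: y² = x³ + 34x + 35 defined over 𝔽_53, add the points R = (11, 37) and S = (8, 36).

(40, 24)

(11, 37) + (8, 36). λ = (36 - 37)/(8 - 11) ≡ 52/50 mod 53. 50⁻¹ ≡ 35 (mod 53) since 50·35 = 1750 ≡ 1, so λ ≡ 18.
  x = λ² - 11 - 8 = 324 - 19 ≡ 40; y = λ·(11 - 40) - 37 ≡ 24. → (40, 24)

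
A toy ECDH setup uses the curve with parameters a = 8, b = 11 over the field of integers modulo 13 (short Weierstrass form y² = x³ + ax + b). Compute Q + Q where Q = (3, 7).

tangent at (3, 7): λ = (3·3² + 8)/(2·7) ≡ 9/1. 1⁻¹ ≡ 1 (mod 13) since 1·1 = 1 ≡ 1, so λ ≡ 9·1 ≡ 9.
  x = λ² - 3 - 3 = 81 - 6 ≡ 10; y = λ·(3 - 10) - 7 ≡ 8. → (10, 8)

(10, 8)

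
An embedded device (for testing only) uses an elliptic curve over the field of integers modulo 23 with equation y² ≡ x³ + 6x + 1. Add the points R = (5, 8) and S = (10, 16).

(17, 5)

(5, 8) + (10, 16). λ = (16 - 8)/(10 - 5) ≡ 8/5 mod 23. 5⁻¹ ≡ 14 (mod 23), so λ ≡ 20.
  x = λ² - 5 - 10 = 400 - 15 ≡ 17; y = λ·(5 - 17) - 8 ≡ 5. → (17, 5)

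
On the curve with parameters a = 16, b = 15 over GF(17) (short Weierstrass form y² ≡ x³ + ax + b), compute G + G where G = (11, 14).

tangent at (11, 14): λ = (3·11² + 16)/(2·14) ≡ 5/11. 11⁻¹ ≡ 14 (mod 17), so λ ≡ 5·14 ≡ 2.
  x = λ² - 11 - 11 = 4 - 22 ≡ 16; y = λ·(11 - 16) - 14 ≡ 10. → (16, 10)

(16, 10)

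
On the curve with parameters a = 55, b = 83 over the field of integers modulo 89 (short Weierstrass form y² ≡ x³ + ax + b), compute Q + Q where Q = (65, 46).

tangent at (65, 46): λ = (3·65² + 55)/(2·46) ≡ 3/3. 3⁻¹ ≡ 30 (mod 89), so λ ≡ 3·30 ≡ 1.
  x = λ² - 65 - 65 = 1 - 130 ≡ 49; y = λ·(65 - 49) - 46 ≡ 59. → (49, 59)

(49, 59)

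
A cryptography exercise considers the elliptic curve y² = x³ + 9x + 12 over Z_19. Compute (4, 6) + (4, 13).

O

The two points share x = 4 and their y-coordinates satisfy 6 + 13 ≡ 0 (mod 19), so they are inverses. Their sum is O.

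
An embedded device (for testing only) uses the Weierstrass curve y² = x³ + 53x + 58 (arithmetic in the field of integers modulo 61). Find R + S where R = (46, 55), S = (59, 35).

(32, 22)

(46, 55) + (59, 35). λ = (35 - 55)/(59 - 46) ≡ 41/13 mod 61. 13⁻¹ ≡ 47 (mod 61) since 13·47 = 611 ≡ 1, so λ ≡ 36.
  x = λ² - 46 - 59 = 1296 - 105 ≡ 32; y = λ·(46 - 32) - 55 ≡ 22. → (32, 22)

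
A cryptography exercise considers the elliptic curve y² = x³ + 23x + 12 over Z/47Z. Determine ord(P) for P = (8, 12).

2P: tangent at (8, 12): λ = (3·8² + 23)/(2·12) ≡ 27/24. 24⁻¹ ≡ 2 (mod 47), so λ ≡ 27·2 ≡ 7.
  x = λ² - 8 - 8 = 49 - 16 ≡ 33; y = λ·(8 - 33) - 12 ≡ 1. → (33, 1)
3P: (33, 1) + (8, 12). λ = (12 - 1)/(8 - 33) ≡ 11/22 mod 47. 22⁻¹ ≡ 15 (mod 47) since 22·15 = 330 ≡ 1, so λ ≡ 24.
  x = λ² - 33 - 8 = 576 - 41 ≡ 18; y = λ·(33 - 18) - 1 ≡ 30. → (18, 30)
4P: (18, 30) + (8, 12). λ = (12 - 30)/(8 - 18) ≡ 29/37 mod 47. 37⁻¹ ≡ 14 (mod 47), so λ ≡ 30.
  x = λ² - 18 - 8 = 900 - 26 ≡ 28; y = λ·(18 - 28) - 30 ≡ 46. → (28, 46)
5P: (28, 46) + (8, 12). λ = (12 - 46)/(8 - 28) ≡ 13/27 mod 47. 27⁻¹ ≡ 7 (mod 47), so λ ≡ 44.
  x = λ² - 28 - 8 = 1936 - 36 ≡ 20; y = λ·(28 - 20) - 46 ≡ 24. → (20, 24)
6P: (20, 24) + (8, 12). λ = (12 - 24)/(8 - 20) ≡ 35/35 mod 47. 35⁻¹ ≡ 43 (mod 47), so λ ≡ 1.
  x = λ² - 20 - 8 = 1 - 28 ≡ 20; y = λ·(20 - 20) - 24 ≡ 23. → (20, 23)
7P: (20, 23) + (8, 12). λ = (12 - 23)/(8 - 20) ≡ 36/35 mod 47. 35⁻¹ ≡ 43 (mod 47), so λ ≡ 44.
  x = λ² - 20 - 8 = 1936 - 28 ≡ 28; y = λ·(20 - 28) - 23 ≡ 1. → (28, 1)
8P: (28, 1) + (8, 12). λ = (12 - 1)/(8 - 28) ≡ 11/27 mod 47. 27⁻¹ ≡ 7 (mod 47) since 27·7 = 189 ≡ 1, so λ ≡ 30.
  x = λ² - 28 - 8 = 900 - 36 ≡ 18; y = λ·(28 - 18) - 1 ≡ 17. → (18, 17)
9P: (18, 17) + (8, 12). λ = (12 - 17)/(8 - 18) ≡ 42/37 mod 47. 37⁻¹ ≡ 14 (mod 47) since 37·14 = 518 ≡ 1, so λ ≡ 24.
  x = λ² - 18 - 8 = 576 - 26 ≡ 33; y = λ·(18 - 33) - 17 ≡ 46. → (33, 46)
10P: (33, 46) + (8, 12). λ = (12 - 46)/(8 - 33) ≡ 13/22 mod 47. 22⁻¹ ≡ 15 (mod 47), so λ ≡ 7.
  x = λ² - 33 - 8 = 49 - 41 ≡ 8; y = λ·(33 - 8) - 46 ≡ 35. → (8, 35)
11P: (8, 35) + (8, 12): same x and y₁ ≡ -y₂, so the sum is 𝒪.
11P = 𝒪, so the order is 11.

11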